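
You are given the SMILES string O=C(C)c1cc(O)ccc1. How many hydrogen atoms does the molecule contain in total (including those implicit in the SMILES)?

Walk through each heavy atom and fill implicit hydrogens from standard valence (C 4, N 3, O 2, S 2, halogen 1); for lowercase aromatic atoms, an aromatic c carries 1 H when it has two neighbours and 0 H with three, and aromatic n carries 0 H:
  atom 1: O, bond orders sum to 2 (valence 2) → 0 H
  atom 2: C, bond orders sum to 4 (valence 4) → 0 H
  atom 3: C, bond orders sum to 1 (valence 4) → 3 H
  atom 4: aromatic c, 3 neighbours → 0 H
  atom 5: aromatic c, 2 neighbours → 1 H
  atom 6: aromatic c, 3 neighbours → 0 H
  atom 7: O, bond orders sum to 1 (valence 2) → 1 H
  atom 8: aromatic c, 2 neighbours → 1 H
  atom 9: aromatic c, 2 neighbours → 1 H
  atom 10: aromatic c, 2 neighbours → 1 H
Total hydrogens: 8.

8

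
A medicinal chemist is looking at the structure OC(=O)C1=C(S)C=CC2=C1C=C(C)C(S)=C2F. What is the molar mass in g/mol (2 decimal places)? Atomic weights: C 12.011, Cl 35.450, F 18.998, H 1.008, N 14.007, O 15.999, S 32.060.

First, the molecular formula is C12H9FO2S2 (counting implicit H from valence).
  C: 12 × 12.011 = 144.132
  F: 1 × 18.998 = 18.998
  H: 9 × 1.008 = 9.072
  O: 2 × 15.999 = 31.998
  S: 2 × 32.060 = 64.120
Sum: 12×12.011 + 1×18.998 + 9×1.008 + 2×15.999 + 2×32.060 = 268.320 → 268.32 g/mol.

268.32 g/mol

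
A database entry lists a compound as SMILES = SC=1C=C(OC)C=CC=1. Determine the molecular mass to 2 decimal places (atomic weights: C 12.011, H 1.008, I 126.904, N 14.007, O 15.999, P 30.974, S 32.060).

First, the molecular formula is C7H8OS (counting implicit H from valence).
  C: 7 × 12.011 = 84.077
  H: 8 × 1.008 = 8.064
  O: 1 × 15.999 = 15.999
  S: 1 × 32.060 = 32.060
Sum: 7×12.011 + 8×1.008 + 1×15.999 + 1×32.060 = 140.200 → 140.20 g/mol.

140.20 g/mol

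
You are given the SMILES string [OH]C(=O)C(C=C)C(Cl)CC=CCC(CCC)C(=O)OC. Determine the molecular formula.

Walk through each heavy atom and fill implicit hydrogens from standard valence (C 4, N 3, O 2, S 2, halogen 1):
  atom 1: O with explicit H count 1
  atom 2: C, bond orders sum to 4 (valence 4) → 0 H
  atom 3: O, bond orders sum to 2 (valence 2) → 0 H
  atom 4: C, bond orders sum to 3 (valence 4) → 1 H
  atom 5: C, bond orders sum to 3 (valence 4) → 1 H
  atom 6: C, bond orders sum to 2 (valence 4) → 2 H
  atom 7: C, bond orders sum to 3 (valence 4) → 1 H
  atom 8: Cl (halogen, monovalent) → 0 H
  atom 9: C, bond orders sum to 2 (valence 4) → 2 H
  atom 10: C, bond orders sum to 3 (valence 4) → 1 H
  atom 11: C, bond orders sum to 3 (valence 4) → 1 H
  atom 12: C, bond orders sum to 2 (valence 4) → 2 H
  atom 13: C, bond orders sum to 3 (valence 4) → 1 H
  atom 14: C, bond orders sum to 2 (valence 4) → 2 H
  atom 15: C, bond orders sum to 2 (valence 4) → 2 H
  atom 16: C, bond orders sum to 1 (valence 4) → 3 H
  atom 17: C, bond orders sum to 4 (valence 4) → 0 H
  atom 18: O, bond orders sum to 2 (valence 2) → 0 H
  atom 19: O, bond orders sum to 2 (valence 2) → 0 H
  atom 20: C, bond orders sum to 1 (valence 4) → 3 H
Totals → C:15, H:23, Cl:1, O:4.

C15H23ClO4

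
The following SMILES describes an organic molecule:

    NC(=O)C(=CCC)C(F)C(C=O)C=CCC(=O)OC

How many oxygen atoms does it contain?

Scan the SMILES for O atoms (remember two-letter symbols like Cl and Br are single atoms).
Oxygen count: 4.

4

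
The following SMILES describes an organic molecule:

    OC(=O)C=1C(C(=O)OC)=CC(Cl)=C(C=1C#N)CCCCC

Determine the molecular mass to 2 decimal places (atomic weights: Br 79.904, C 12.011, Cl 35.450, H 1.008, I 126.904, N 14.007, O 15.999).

309.75 g/mol

First, the molecular formula is C15H16ClNO4 (counting implicit H from valence).
  C: 15 × 12.011 = 180.165
  Cl: 1 × 35.450 = 35.450
  H: 16 × 1.008 = 16.128
  N: 1 × 14.007 = 14.007
  O: 4 × 15.999 = 63.996
Sum: 15×12.011 + 1×35.450 + 16×1.008 + 1×14.007 + 4×15.999 = 309.746 → 309.75 g/mol.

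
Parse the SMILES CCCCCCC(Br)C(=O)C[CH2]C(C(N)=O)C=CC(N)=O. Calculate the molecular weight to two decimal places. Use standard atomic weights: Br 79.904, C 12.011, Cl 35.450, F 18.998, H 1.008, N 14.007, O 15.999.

361.28 g/mol

First, the molecular formula is C15H25BrN2O3 (counting implicit H from valence).
  Br: 1 × 79.904 = 79.904
  C: 15 × 12.011 = 180.165
  H: 25 × 1.008 = 25.200
  N: 2 × 14.007 = 28.014
  O: 3 × 15.999 = 47.997
Sum: 1×79.904 + 15×12.011 + 25×1.008 + 2×14.007 + 3×15.999 = 361.280 → 361.28 g/mol.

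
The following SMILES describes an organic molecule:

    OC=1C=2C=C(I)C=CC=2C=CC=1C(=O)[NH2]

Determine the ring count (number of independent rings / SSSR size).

In SMILES, each pair of matching ring-closure digits denotes one ring-closing bond; the number of such bonds equals the number of independent rings.
Ring-closure bonds here: 2.

2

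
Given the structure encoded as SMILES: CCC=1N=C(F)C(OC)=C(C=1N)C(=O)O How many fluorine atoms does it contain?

Scan the SMILES for F atoms (remember two-letter symbols like Cl and Br are single atoms).
Fluorine count: 1.

1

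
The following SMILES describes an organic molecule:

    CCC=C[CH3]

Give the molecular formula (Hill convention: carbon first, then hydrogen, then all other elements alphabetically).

Walk through each heavy atom and fill implicit hydrogens from standard valence (C 4, N 3, O 2, S 2, halogen 1):
  atom 1: C, bond orders sum to 1 (valence 4) → 3 H
  atom 2: C, bond orders sum to 2 (valence 4) → 2 H
  atom 3: C, bond orders sum to 3 (valence 4) → 1 H
  atom 4: C, bond orders sum to 3 (valence 4) → 1 H
  atom 5: C with explicit H count 3
Totals → C:5, H:10.

C5H10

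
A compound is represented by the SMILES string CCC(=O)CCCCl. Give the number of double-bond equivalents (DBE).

1

Degree of unsaturation = (number of rings) + (number of π bonds).
Ring closures in the SMILES: 0.
π bonds: 1 double bond (each 1 DoU) → 1 DoU from unsaturation.
Total DoU = 0 + 1 = 1.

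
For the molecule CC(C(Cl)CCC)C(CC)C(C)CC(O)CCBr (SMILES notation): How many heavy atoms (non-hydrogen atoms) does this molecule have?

Every atom symbol written in the SMILES (organic subset) is one heavy atom; implicit H are not written.
Heavy atoms by element → Br:1, C:15, Cl:1, O:1.
Total: 18.

18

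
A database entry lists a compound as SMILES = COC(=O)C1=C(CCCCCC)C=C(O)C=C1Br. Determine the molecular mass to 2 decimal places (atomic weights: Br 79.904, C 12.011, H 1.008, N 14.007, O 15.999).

315.21 g/mol

First, the molecular formula is C14H19BrO3 (counting implicit H from valence).
  Br: 1 × 79.904 = 79.904
  C: 14 × 12.011 = 168.154
  H: 19 × 1.008 = 19.152
  O: 3 × 15.999 = 47.997
Sum: 1×79.904 + 14×12.011 + 19×1.008 + 3×15.999 = 315.207 → 315.21 g/mol.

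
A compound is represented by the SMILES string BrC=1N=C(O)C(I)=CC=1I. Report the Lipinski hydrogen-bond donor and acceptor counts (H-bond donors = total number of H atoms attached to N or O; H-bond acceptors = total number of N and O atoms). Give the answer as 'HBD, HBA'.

1, 2

Donors: find every N or O and count the H atoms it carries.
  atom 3 (N): bond orders sum to 3 → 0 H
  atom 5 (O): bond orders sum to 1 → 1 H
Lipinski HBD = 1.
Acceptors: N atoms = 1, O atoms = 1 → HBA = 2.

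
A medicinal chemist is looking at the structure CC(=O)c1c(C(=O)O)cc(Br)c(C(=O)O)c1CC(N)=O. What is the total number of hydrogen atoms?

10

Walk through each heavy atom and fill implicit hydrogens from standard valence (C 4, N 3, O 2, S 2, halogen 1); for lowercase aromatic atoms, an aromatic c carries 1 H when it has two neighbours and 0 H with three, and aromatic n carries 0 H:
  atom 1: C, bond orders sum to 1 (valence 4) → 3 H
  atom 2: C, bond orders sum to 4 (valence 4) → 0 H
  atom 3: O, bond orders sum to 2 (valence 2) → 0 H
  atom 4: aromatic c, 3 neighbours → 0 H
  atom 5: aromatic c, 3 neighbours → 0 H
  atom 6: C, bond orders sum to 4 (valence 4) → 0 H
  atom 7: O, bond orders sum to 2 (valence 2) → 0 H
  atom 8: O, bond orders sum to 1 (valence 2) → 1 H
  atom 9: aromatic c, 2 neighbours → 1 H
  atom 10: aromatic c, 3 neighbours → 0 H
  atom 11: Br (halogen, monovalent) → 0 H
  atom 12: aromatic c, 3 neighbours → 0 H
  atom 13: C, bond orders sum to 4 (valence 4) → 0 H
  atom 14: O, bond orders sum to 2 (valence 2) → 0 H
  atom 15: O, bond orders sum to 1 (valence 2) → 1 H
  atom 16: aromatic c, 3 neighbours → 0 H
  atom 17: C, bond orders sum to 2 (valence 4) → 2 H
  atom 18: C, bond orders sum to 4 (valence 4) → 0 H
  atom 19: N, bond orders sum to 1 (valence 3) → 2 H
  atom 20: O, bond orders sum to 2 (valence 2) → 0 H
Total hydrogens: 10.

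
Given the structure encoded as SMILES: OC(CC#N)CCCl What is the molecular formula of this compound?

Walk through each heavy atom and fill implicit hydrogens from standard valence (C 4, N 3, O 2, S 2, halogen 1):
  atom 1: O, bond orders sum to 1 (valence 2) → 1 H
  atom 2: C, bond orders sum to 3 (valence 4) → 1 H
  atom 3: C, bond orders sum to 2 (valence 4) → 2 H
  atom 4: C, bond orders sum to 4 (valence 4) → 0 H
  atom 5: N, bond orders sum to 3 (valence 3) → 0 H
  atom 6: C, bond orders sum to 2 (valence 4) → 2 H
  atom 7: C, bond orders sum to 2 (valence 4) → 2 H
  atom 8: Cl (halogen, monovalent) → 0 H
Totals → C:5, H:8, Cl:1, N:1, O:1.

C5H8ClNO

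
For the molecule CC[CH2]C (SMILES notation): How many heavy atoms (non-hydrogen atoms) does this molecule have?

Every atom symbol written in the SMILES (organic subset) is one heavy atom; implicit H are not written.
Heavy atoms by element → C:4.
Total: 4.

4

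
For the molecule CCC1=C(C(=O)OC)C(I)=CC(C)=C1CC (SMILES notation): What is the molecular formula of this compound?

C13H17IO2

Walk through each heavy atom and fill implicit hydrogens from standard valence (C 4, N 3, O 2, S 2, halogen 1):
  atom 1: C, bond orders sum to 1 (valence 4) → 3 H
  atom 2: C, bond orders sum to 2 (valence 4) → 2 H
  atom 3: C, bond orders sum to 4 (valence 4) → 0 H
  atom 4: C, bond orders sum to 4 (valence 4) → 0 H
  atom 5: C, bond orders sum to 4 (valence 4) → 0 H
  atom 6: O, bond orders sum to 2 (valence 2) → 0 H
  atom 7: O, bond orders sum to 2 (valence 2) → 0 H
  atom 8: C, bond orders sum to 1 (valence 4) → 3 H
  atom 9: C, bond orders sum to 4 (valence 4) → 0 H
  atom 10: I (halogen, monovalent) → 0 H
  atom 11: C, bond orders sum to 3 (valence 4) → 1 H
  atom 12: C, bond orders sum to 4 (valence 4) → 0 H
  atom 13: C, bond orders sum to 1 (valence 4) → 3 H
  atom 14: C, bond orders sum to 4 (valence 4) → 0 H
  atom 15: C, bond orders sum to 2 (valence 4) → 2 H
  atom 16: C, bond orders sum to 1 (valence 4) → 3 H
Totals → C:13, H:17, I:1, O:2.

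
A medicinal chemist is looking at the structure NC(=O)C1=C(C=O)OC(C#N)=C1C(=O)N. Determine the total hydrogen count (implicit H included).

Walk through each heavy atom and fill implicit hydrogens from standard valence (C 4, N 3, O 2, S 2, halogen 1):
  atom 1: N, bond orders sum to 1 (valence 3) → 2 H
  atom 2: C, bond orders sum to 4 (valence 4) → 0 H
  atom 3: O, bond orders sum to 2 (valence 2) → 0 H
  atom 4: C, bond orders sum to 4 (valence 4) → 0 H
  atom 5: C, bond orders sum to 4 (valence 4) → 0 H
  atom 6: C, bond orders sum to 3 (valence 4) → 1 H
  atom 7: O, bond orders sum to 2 (valence 2) → 0 H
  atom 8: O, bond orders sum to 2 (valence 2) → 0 H
  atom 9: C, bond orders sum to 4 (valence 4) → 0 H
  atom 10: C, bond orders sum to 4 (valence 4) → 0 H
  atom 11: N, bond orders sum to 3 (valence 3) → 0 H
  atom 12: C, bond orders sum to 4 (valence 4) → 0 H
  atom 13: C, bond orders sum to 4 (valence 4) → 0 H
  atom 14: O, bond orders sum to 2 (valence 2) → 0 H
  atom 15: N, bond orders sum to 1 (valence 3) → 2 H
Total hydrogens: 5.

5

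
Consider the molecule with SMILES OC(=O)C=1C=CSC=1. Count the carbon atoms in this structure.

Count every carbon token in the SMILES (each C, including those in ring-closure positions and inside branches).
Carbon count: 5.

5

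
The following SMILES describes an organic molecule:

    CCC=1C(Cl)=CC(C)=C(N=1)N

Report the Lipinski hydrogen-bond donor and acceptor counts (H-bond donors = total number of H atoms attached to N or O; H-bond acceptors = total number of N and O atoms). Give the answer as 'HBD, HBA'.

2, 2

Donors: find every N or O and count the H atoms it carries.
  atom 10 (N): bond orders sum to 3 → 0 H
  atom 11 (N): bond orders sum to 1 → 2 H
Lipinski HBD = 2.
Acceptors: N atoms = 2, O atoms = 0 → HBA = 2.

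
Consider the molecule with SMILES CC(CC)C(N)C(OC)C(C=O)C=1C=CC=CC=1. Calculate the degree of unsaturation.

Degree of unsaturation = (number of rings) + (number of π bonds).
Ring closures in the SMILES: 1.
π bonds: 4 double bonds (each 1 DoU) → 4 DoU from unsaturation.
Total DoU = 1 + 4 = 5.

5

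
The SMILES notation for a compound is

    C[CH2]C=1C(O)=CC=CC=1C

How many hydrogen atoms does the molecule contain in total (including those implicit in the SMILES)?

Walk through each heavy atom and fill implicit hydrogens from standard valence (C 4, N 3, O 2, S 2, halogen 1):
  atom 1: C, bond orders sum to 1 (valence 4) → 3 H
  atom 2: C with explicit H count 2
  atom 3: C, bond orders sum to 4 (valence 4) → 0 H
  atom 4: C, bond orders sum to 4 (valence 4) → 0 H
  atom 5: O, bond orders sum to 1 (valence 2) → 1 H
  atom 6: C, bond orders sum to 3 (valence 4) → 1 H
  atom 7: C, bond orders sum to 3 (valence 4) → 1 H
  atom 8: C, bond orders sum to 3 (valence 4) → 1 H
  atom 9: C, bond orders sum to 4 (valence 4) → 0 H
  atom 10: C, bond orders sum to 1 (valence 4) → 3 H
Total hydrogens: 12.

12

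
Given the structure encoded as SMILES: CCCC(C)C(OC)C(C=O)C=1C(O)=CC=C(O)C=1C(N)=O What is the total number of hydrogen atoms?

23

Walk through each heavy atom and fill implicit hydrogens from standard valence (C 4, N 3, O 2, S 2, halogen 1):
  atom 1: C, bond orders sum to 1 (valence 4) → 3 H
  atom 2: C, bond orders sum to 2 (valence 4) → 2 H
  atom 3: C, bond orders sum to 2 (valence 4) → 2 H
  atom 4: C, bond orders sum to 3 (valence 4) → 1 H
  atom 5: C, bond orders sum to 1 (valence 4) → 3 H
  atom 6: C, bond orders sum to 3 (valence 4) → 1 H
  atom 7: O, bond orders sum to 2 (valence 2) → 0 H
  atom 8: C, bond orders sum to 1 (valence 4) → 3 H
  atom 9: C, bond orders sum to 3 (valence 4) → 1 H
  atom 10: C, bond orders sum to 3 (valence 4) → 1 H
  atom 11: O, bond orders sum to 2 (valence 2) → 0 H
  atom 12: C, bond orders sum to 4 (valence 4) → 0 H
  atom 13: C, bond orders sum to 4 (valence 4) → 0 H
  atom 14: O, bond orders sum to 1 (valence 2) → 1 H
  atom 15: C, bond orders sum to 3 (valence 4) → 1 H
  atom 16: C, bond orders sum to 3 (valence 4) → 1 H
  atom 17: C, bond orders sum to 4 (valence 4) → 0 H
  atom 18: O, bond orders sum to 1 (valence 2) → 1 H
  atom 19: C, bond orders sum to 4 (valence 4) → 0 H
  atom 20: C, bond orders sum to 4 (valence 4) → 0 H
  atom 21: N, bond orders sum to 1 (valence 3) → 2 H
  atom 22: O, bond orders sum to 2 (valence 2) → 0 H
Total hydrogens: 23.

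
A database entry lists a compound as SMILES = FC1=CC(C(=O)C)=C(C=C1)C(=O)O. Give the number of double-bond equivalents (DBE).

Degree of unsaturation = (number of rings) + (number of π bonds).
Ring closures in the SMILES: 1.
π bonds: 5 double bonds (each 1 DoU) → 5 DoU from unsaturation.
Total DoU = 1 + 5 = 6.

6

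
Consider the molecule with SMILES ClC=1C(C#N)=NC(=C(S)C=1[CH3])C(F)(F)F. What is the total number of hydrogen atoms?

Walk through each heavy atom and fill implicit hydrogens from standard valence (C 4, N 3, O 2, S 2, halogen 1):
  atom 1: Cl (halogen, monovalent) → 0 H
  atom 2: C, bond orders sum to 4 (valence 4) → 0 H
  atom 3: C, bond orders sum to 4 (valence 4) → 0 H
  atom 4: C, bond orders sum to 4 (valence 4) → 0 H
  atom 5: N, bond orders sum to 3 (valence 3) → 0 H
  atom 6: N, bond orders sum to 3 (valence 3) → 0 H
  atom 7: C, bond orders sum to 4 (valence 4) → 0 H
  atom 8: C, bond orders sum to 4 (valence 4) → 0 H
  atom 9: S, bond orders sum to 1 (valence 2) → 1 H
  atom 10: C, bond orders sum to 4 (valence 4) → 0 H
  atom 11: C with explicit H count 3
  atom 12: C, bond orders sum to 4 (valence 4) → 0 H
  atom 13: F (halogen, monovalent) → 0 H
  atom 14: F (halogen, monovalent) → 0 H
  atom 15: F (halogen, monovalent) → 0 H
Total hydrogens: 4.

4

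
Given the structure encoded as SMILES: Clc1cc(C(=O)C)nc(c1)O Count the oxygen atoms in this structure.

2

Scan the SMILES for O atoms (remember two-letter symbols like Cl and Br are single atoms).
Oxygen count: 2.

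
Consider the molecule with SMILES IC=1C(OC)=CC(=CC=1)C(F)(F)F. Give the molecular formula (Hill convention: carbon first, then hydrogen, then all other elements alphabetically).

C8H6F3IO

Walk through each heavy atom and fill implicit hydrogens from standard valence (C 4, N 3, O 2, S 2, halogen 1):
  atom 1: I (halogen, monovalent) → 0 H
  atom 2: C, bond orders sum to 4 (valence 4) → 0 H
  atom 3: C, bond orders sum to 4 (valence 4) → 0 H
  atom 4: O, bond orders sum to 2 (valence 2) → 0 H
  atom 5: C, bond orders sum to 1 (valence 4) → 3 H
  atom 6: C, bond orders sum to 3 (valence 4) → 1 H
  atom 7: C, bond orders sum to 4 (valence 4) → 0 H
  atom 8: C, bond orders sum to 3 (valence 4) → 1 H
  atom 9: C, bond orders sum to 3 (valence 4) → 1 H
  atom 10: C, bond orders sum to 4 (valence 4) → 0 H
  atom 11: F (halogen, monovalent) → 0 H
  atom 12: F (halogen, monovalent) → 0 H
  atom 13: F (halogen, monovalent) → 0 H
Totals → C:8, H:6, F:3, I:1, O:1.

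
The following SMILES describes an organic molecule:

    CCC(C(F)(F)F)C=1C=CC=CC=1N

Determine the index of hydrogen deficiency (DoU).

4

Degree of unsaturation = (number of rings) + (number of π bonds).
Ring closures in the SMILES: 1.
π bonds: 3 double bonds (each 1 DoU) → 3 DoU from unsaturation.
Total DoU = 1 + 3 = 4.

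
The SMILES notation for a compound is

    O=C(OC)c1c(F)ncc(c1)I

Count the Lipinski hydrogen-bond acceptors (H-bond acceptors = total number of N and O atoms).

3

N atoms: 1; O atoms: 2.
Lipinski HBA = 1 + 2 = 3.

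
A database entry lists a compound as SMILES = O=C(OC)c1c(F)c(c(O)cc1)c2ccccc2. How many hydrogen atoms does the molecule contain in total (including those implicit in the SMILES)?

Walk through each heavy atom and fill implicit hydrogens from standard valence (C 4, N 3, O 2, S 2, halogen 1); for lowercase aromatic atoms, an aromatic c carries 1 H when it has two neighbours and 0 H with three, and aromatic n carries 0 H:
  atom 1: O, bond orders sum to 2 (valence 2) → 0 H
  atom 2: C, bond orders sum to 4 (valence 4) → 0 H
  atom 3: O, bond orders sum to 2 (valence 2) → 0 H
  atom 4: C, bond orders sum to 1 (valence 4) → 3 H
  atom 5: aromatic c, 3 neighbours → 0 H
  atom 6: aromatic c, 3 neighbours → 0 H
  atom 7: F (halogen, monovalent) → 0 H
  atom 8: aromatic c, 3 neighbours → 0 H
  atom 9: aromatic c, 3 neighbours → 0 H
  atom 10: O, bond orders sum to 1 (valence 2) → 1 H
  atom 11: aromatic c, 2 neighbours → 1 H
  atom 12: aromatic c, 2 neighbours → 1 H
  atom 13: aromatic c, 3 neighbours → 0 H
  atom 14: aromatic c, 2 neighbours → 1 H
  atom 15: aromatic c, 2 neighbours → 1 H
  atom 16: aromatic c, 2 neighbours → 1 H
  atom 17: aromatic c, 2 neighbours → 1 H
  atom 18: aromatic c, 2 neighbours → 1 H
Total hydrogens: 11.

11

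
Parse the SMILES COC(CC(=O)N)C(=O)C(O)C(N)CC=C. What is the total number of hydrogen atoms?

Walk through each heavy atom and fill implicit hydrogens from standard valence (C 4, N 3, O 2, S 2, halogen 1):
  atom 1: C, bond orders sum to 1 (valence 4) → 3 H
  atom 2: O, bond orders sum to 2 (valence 2) → 0 H
  atom 3: C, bond orders sum to 3 (valence 4) → 1 H
  atom 4: C, bond orders sum to 2 (valence 4) → 2 H
  atom 5: C, bond orders sum to 4 (valence 4) → 0 H
  atom 6: O, bond orders sum to 2 (valence 2) → 0 H
  atom 7: N, bond orders sum to 1 (valence 3) → 2 H
  atom 8: C, bond orders sum to 4 (valence 4) → 0 H
  atom 9: O, bond orders sum to 2 (valence 2) → 0 H
  atom 10: C, bond orders sum to 3 (valence 4) → 1 H
  atom 11: O, bond orders sum to 1 (valence 2) → 1 H
  atom 12: C, bond orders sum to 3 (valence 4) → 1 H
  atom 13: N, bond orders sum to 1 (valence 3) → 2 H
  atom 14: C, bond orders sum to 2 (valence 4) → 2 H
  atom 15: C, bond orders sum to 3 (valence 4) → 1 H
  atom 16: C, bond orders sum to 2 (valence 4) → 2 H
Total hydrogens: 18.

18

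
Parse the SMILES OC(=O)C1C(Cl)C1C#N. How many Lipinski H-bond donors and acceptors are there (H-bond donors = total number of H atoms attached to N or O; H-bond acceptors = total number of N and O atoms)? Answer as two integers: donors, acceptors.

Donors: find every N or O and count the H atoms it carries.
  atom 1 (O): bond orders sum to 1 → 1 H
  atom 3 (O): bond orders sum to 2 → 0 H
  atom 9 (N): bond orders sum to 3 → 0 H
Lipinski HBD = 1.
Acceptors: N atoms = 1, O atoms = 2 → HBA = 3.

1, 3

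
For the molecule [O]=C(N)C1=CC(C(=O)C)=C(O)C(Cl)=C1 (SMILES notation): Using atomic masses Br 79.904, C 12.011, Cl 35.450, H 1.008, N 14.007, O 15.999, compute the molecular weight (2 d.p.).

First, the molecular formula is C9H8ClNO3 (counting implicit H from valence).
  C: 9 × 12.011 = 108.099
  Cl: 1 × 35.450 = 35.450
  H: 8 × 1.008 = 8.064
  N: 1 × 14.007 = 14.007
  O: 3 × 15.999 = 47.997
Sum: 9×12.011 + 1×35.450 + 8×1.008 + 1×14.007 + 3×15.999 = 213.617 → 213.62 g/mol.

213.62 g/mol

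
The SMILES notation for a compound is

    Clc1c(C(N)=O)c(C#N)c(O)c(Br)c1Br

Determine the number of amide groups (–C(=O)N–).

1

The amide motif appears at heavy-atom position 4 in the SMILES.
Other groups present: 1 hydroxyl, 1 nitrile.
Amide count: 1.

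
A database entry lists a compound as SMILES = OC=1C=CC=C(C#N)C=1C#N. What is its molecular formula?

C8H4N2O

Walk through each heavy atom and fill implicit hydrogens from standard valence (C 4, N 3, O 2, S 2, halogen 1):
  atom 1: O, bond orders sum to 1 (valence 2) → 1 H
  atom 2: C, bond orders sum to 4 (valence 4) → 0 H
  atom 3: C, bond orders sum to 3 (valence 4) → 1 H
  atom 4: C, bond orders sum to 3 (valence 4) → 1 H
  atom 5: C, bond orders sum to 3 (valence 4) → 1 H
  atom 6: C, bond orders sum to 4 (valence 4) → 0 H
  atom 7: C, bond orders sum to 4 (valence 4) → 0 H
  atom 8: N, bond orders sum to 3 (valence 3) → 0 H
  atom 9: C, bond orders sum to 4 (valence 4) → 0 H
  atom 10: C, bond orders sum to 4 (valence 4) → 0 H
  atom 11: N, bond orders sum to 3 (valence 3) → 0 H
Totals → C:8, H:4, N:2, O:1.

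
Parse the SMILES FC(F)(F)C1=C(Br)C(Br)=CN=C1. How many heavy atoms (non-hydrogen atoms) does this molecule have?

12

Every atom symbol written in the SMILES (organic subset) is one heavy atom; implicit H are not written.
Heavy atoms by element → Br:2, C:6, F:3, N:1.
Total: 12.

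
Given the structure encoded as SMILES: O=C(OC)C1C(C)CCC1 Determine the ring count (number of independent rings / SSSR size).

In SMILES, each pair of matching ring-closure digits denotes one ring-closing bond; the number of such bonds equals the number of independent rings.
Ring-closure bonds here: 1.

1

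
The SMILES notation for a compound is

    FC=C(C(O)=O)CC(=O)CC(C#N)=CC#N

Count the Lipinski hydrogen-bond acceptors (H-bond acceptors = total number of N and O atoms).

5

N atoms: 2; O atoms: 3.
Lipinski HBA = 2 + 3 = 5.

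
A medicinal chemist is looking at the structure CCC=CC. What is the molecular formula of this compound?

Walk through each heavy atom and fill implicit hydrogens from standard valence (C 4, N 3, O 2, S 2, halogen 1):
  atom 1: C, bond orders sum to 1 (valence 4) → 3 H
  atom 2: C, bond orders sum to 2 (valence 4) → 2 H
  atom 3: C, bond orders sum to 3 (valence 4) → 1 H
  atom 4: C, bond orders sum to 3 (valence 4) → 1 H
  atom 5: C, bond orders sum to 1 (valence 4) → 3 H
Totals → C:5, H:10.
In Hill order: C5H10.

C5H10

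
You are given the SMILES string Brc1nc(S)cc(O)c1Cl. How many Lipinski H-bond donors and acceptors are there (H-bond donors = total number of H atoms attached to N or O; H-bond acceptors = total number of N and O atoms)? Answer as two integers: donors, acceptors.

1, 2

Donors: find every N or O and count the H atoms it carries.
  atom 3 (N): bond orders sum to 3 → 0 H
  atom 8 (O): bond orders sum to 1 → 1 H
Lipinski HBD = 1.
Acceptors: N atoms = 1, O atoms = 1 → HBA = 2.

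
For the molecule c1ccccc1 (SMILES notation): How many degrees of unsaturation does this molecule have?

4

Molecular formula: C6H6.
DoU = (2C + 2 + N − H − X) / 2, where X is the halogen count and O/S are ignored.
    = (2·6 + 2 + 0 − 6 − 0) / 2 = 8 / 2 = 4.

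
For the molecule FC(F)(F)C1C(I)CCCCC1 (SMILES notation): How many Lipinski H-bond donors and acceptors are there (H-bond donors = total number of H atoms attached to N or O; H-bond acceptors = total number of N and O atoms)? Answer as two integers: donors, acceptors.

0, 0

Donors: find every N or O and count the H atoms it carries.
  (no N or O atoms present)
Lipinski HBD = 0.
Acceptors: N atoms = 0, O atoms = 0 → HBA = 0.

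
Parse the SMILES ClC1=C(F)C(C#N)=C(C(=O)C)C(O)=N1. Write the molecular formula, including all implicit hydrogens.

C8H4ClFN2O2

Walk through each heavy atom and fill implicit hydrogens from standard valence (C 4, N 3, O 2, S 2, halogen 1):
  atom 1: Cl (halogen, monovalent) → 0 H
  atom 2: C, bond orders sum to 4 (valence 4) → 0 H
  atom 3: C, bond orders sum to 4 (valence 4) → 0 H
  atom 4: F (halogen, monovalent) → 0 H
  atom 5: C, bond orders sum to 4 (valence 4) → 0 H
  atom 6: C, bond orders sum to 4 (valence 4) → 0 H
  atom 7: N, bond orders sum to 3 (valence 3) → 0 H
  atom 8: C, bond orders sum to 4 (valence 4) → 0 H
  atom 9: C, bond orders sum to 4 (valence 4) → 0 H
  atom 10: O, bond orders sum to 2 (valence 2) → 0 H
  atom 11: C, bond orders sum to 1 (valence 4) → 3 H
  atom 12: C, bond orders sum to 4 (valence 4) → 0 H
  atom 13: O, bond orders sum to 1 (valence 2) → 1 H
  atom 14: N, bond orders sum to 3 (valence 3) → 0 H
Totals → C:8, H:4, Cl:1, F:1, N:2, O:2.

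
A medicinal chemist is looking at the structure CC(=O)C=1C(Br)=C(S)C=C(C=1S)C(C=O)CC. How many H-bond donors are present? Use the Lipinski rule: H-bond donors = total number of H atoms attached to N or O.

Donors: find every N or O and count the H atoms it carries.
  atom 3 (O): bond orders sum to 2 → 0 H
  atom 15 (O): bond orders sum to 2 → 0 H
Lipinski HBD = 0.

0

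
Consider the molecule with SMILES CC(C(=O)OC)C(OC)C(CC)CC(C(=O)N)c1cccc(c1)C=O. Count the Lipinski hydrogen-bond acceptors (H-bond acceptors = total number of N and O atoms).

N atoms: 1; O atoms: 5.
Lipinski HBA = 1 + 5 = 6.

6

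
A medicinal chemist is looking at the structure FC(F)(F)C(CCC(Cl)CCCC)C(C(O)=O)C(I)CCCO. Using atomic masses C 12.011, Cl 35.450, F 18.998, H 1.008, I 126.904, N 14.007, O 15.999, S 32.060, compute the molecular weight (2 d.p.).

First, the molecular formula is C15H25ClF3IO3 (counting implicit H from valence).
  C: 15 × 12.011 = 180.165
  Cl: 1 × 35.450 = 35.450
  F: 3 × 18.998 = 56.994
  H: 25 × 1.008 = 25.200
  I: 1 × 126.904 = 126.904
  O: 3 × 15.999 = 47.997
Sum: 15×12.011 + 1×35.450 + 3×18.998 + 25×1.008 + 1×126.904 + 3×15.999 = 472.710 → 472.71 g/mol.

472.71 g/mol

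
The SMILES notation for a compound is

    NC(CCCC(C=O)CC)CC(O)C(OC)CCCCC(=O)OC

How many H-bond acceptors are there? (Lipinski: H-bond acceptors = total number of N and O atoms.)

6

N atoms: 1; O atoms: 5.
Lipinski HBA = 1 + 5 = 6.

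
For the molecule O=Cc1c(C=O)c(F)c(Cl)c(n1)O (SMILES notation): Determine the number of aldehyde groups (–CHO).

The aldehyde motif appears at heavy-atom positions 2, 5 in the SMILES.
Other groups present: 1 hydroxyl.
Aldehyde count: 2.

2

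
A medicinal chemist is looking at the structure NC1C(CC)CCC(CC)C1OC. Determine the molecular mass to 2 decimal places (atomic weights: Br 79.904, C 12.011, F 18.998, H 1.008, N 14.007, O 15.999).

First, the molecular formula is C11H23NO (counting implicit H from valence).
  C: 11 × 12.011 = 132.121
  H: 23 × 1.008 = 23.184
  N: 1 × 14.007 = 14.007
  O: 1 × 15.999 = 15.999
Sum: 11×12.011 + 23×1.008 + 1×14.007 + 1×15.999 = 185.311 → 185.31 g/mol.

185.31 g/mol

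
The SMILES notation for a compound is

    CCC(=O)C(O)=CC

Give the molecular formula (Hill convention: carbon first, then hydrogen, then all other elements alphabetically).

C6H10O2

Walk through each heavy atom and fill implicit hydrogens from standard valence (C 4, N 3, O 2, S 2, halogen 1):
  atom 1: C, bond orders sum to 1 (valence 4) → 3 H
  atom 2: C, bond orders sum to 2 (valence 4) → 2 H
  atom 3: C, bond orders sum to 4 (valence 4) → 0 H
  atom 4: O, bond orders sum to 2 (valence 2) → 0 H
  atom 5: C, bond orders sum to 4 (valence 4) → 0 H
  atom 6: O, bond orders sum to 1 (valence 2) → 1 H
  atom 7: C, bond orders sum to 3 (valence 4) → 1 H
  atom 8: C, bond orders sum to 1 (valence 4) → 3 H
Totals → C:6, H:10, O:2.
In Hill order: C6H10O2.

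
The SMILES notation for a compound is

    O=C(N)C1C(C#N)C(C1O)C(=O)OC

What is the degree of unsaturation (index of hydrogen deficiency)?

5

Degree of unsaturation = (number of rings) + (number of π bonds).
Ring closures in the SMILES: 1.
π bonds: 2 double bonds (each 1 DoU), 1 triple bond (each 2 DoU) → 4 DoU from unsaturation.
Total DoU = 1 + 4 = 5.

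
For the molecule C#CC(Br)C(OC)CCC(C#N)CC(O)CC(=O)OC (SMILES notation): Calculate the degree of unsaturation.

Molecular formula: C14H20BrNO4.
DoU = (2C + 2 + N − H − X) / 2, where X is the halogen count and O/S are ignored.
    = (2·14 + 2 + 1 − 20 − 1) / 2 = 10 / 2 = 5.

5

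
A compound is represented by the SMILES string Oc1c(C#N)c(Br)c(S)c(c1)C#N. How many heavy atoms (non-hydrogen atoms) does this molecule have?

Every atom symbol written in the SMILES (organic subset) is one heavy atom; implicit H are not written.
Heavy atoms by element → Br:1, C:8, N:2, O:1, S:1.
Total: 13.

13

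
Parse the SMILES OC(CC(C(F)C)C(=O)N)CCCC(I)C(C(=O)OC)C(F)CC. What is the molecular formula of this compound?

Walk through each heavy atom and fill implicit hydrogens from standard valence (C 4, N 3, O 2, S 2, halogen 1):
  atom 1: O, bond orders sum to 1 (valence 2) → 1 H
  atom 2: C, bond orders sum to 3 (valence 4) → 1 H
  atom 3: C, bond orders sum to 2 (valence 4) → 2 H
  atom 4: C, bond orders sum to 3 (valence 4) → 1 H
  atom 5: C, bond orders sum to 3 (valence 4) → 1 H
  atom 6: F (halogen, monovalent) → 0 H
  atom 7: C, bond orders sum to 1 (valence 4) → 3 H
  atom 8: C, bond orders sum to 4 (valence 4) → 0 H
  atom 9: O, bond orders sum to 2 (valence 2) → 0 H
  atom 10: N, bond orders sum to 1 (valence 3) → 2 H
  atom 11: C, bond orders sum to 2 (valence 4) → 2 H
  atom 12: C, bond orders sum to 2 (valence 4) → 2 H
  atom 13: C, bond orders sum to 2 (valence 4) → 2 H
  atom 14: C, bond orders sum to 3 (valence 4) → 1 H
  atom 15: I (halogen, monovalent) → 0 H
  atom 16: C, bond orders sum to 3 (valence 4) → 1 H
  atom 17: C, bond orders sum to 4 (valence 4) → 0 H
  atom 18: O, bond orders sum to 2 (valence 2) → 0 H
  atom 19: O, bond orders sum to 2 (valence 2) → 0 H
  atom 20: C, bond orders sum to 1 (valence 4) → 3 H
  atom 21: C, bond orders sum to 3 (valence 4) → 1 H
  atom 22: F (halogen, monovalent) → 0 H
  atom 23: C, bond orders sum to 2 (valence 4) → 2 H
  atom 24: C, bond orders sum to 1 (valence 4) → 3 H
Totals → C:16, H:28, F:2, I:1, N:1, O:4.
In Hill order: C16H28F2INO4.

C16H28F2INO4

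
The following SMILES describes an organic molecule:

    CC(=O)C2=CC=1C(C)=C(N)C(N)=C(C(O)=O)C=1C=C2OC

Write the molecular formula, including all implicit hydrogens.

Walk through each heavy atom and fill implicit hydrogens from standard valence (C 4, N 3, O 2, S 2, halogen 1):
  atom 1: C, bond orders sum to 1 (valence 4) → 3 H
  atom 2: C, bond orders sum to 4 (valence 4) → 0 H
  atom 3: O, bond orders sum to 2 (valence 2) → 0 H
  atom 4: C, bond orders sum to 4 (valence 4) → 0 H
  atom 5: C, bond orders sum to 3 (valence 4) → 1 H
  atom 6: C, bond orders sum to 4 (valence 4) → 0 H
  atom 7: C, bond orders sum to 4 (valence 4) → 0 H
  atom 8: C, bond orders sum to 1 (valence 4) → 3 H
  atom 9: C, bond orders sum to 4 (valence 4) → 0 H
  atom 10: N, bond orders sum to 1 (valence 3) → 2 H
  atom 11: C, bond orders sum to 4 (valence 4) → 0 H
  atom 12: N, bond orders sum to 1 (valence 3) → 2 H
  atom 13: C, bond orders sum to 4 (valence 4) → 0 H
  atom 14: C, bond orders sum to 4 (valence 4) → 0 H
  atom 15: O, bond orders sum to 1 (valence 2) → 1 H
  atom 16: O, bond orders sum to 2 (valence 2) → 0 H
  atom 17: C, bond orders sum to 4 (valence 4) → 0 H
  atom 18: C, bond orders sum to 3 (valence 4) → 1 H
  atom 19: C, bond orders sum to 4 (valence 4) → 0 H
  atom 20: O, bond orders sum to 2 (valence 2) → 0 H
  atom 21: C, bond orders sum to 1 (valence 4) → 3 H
Totals → C:15, H:16, N:2, O:4.
In Hill order: C15H16N2O4.

C15H16N2O4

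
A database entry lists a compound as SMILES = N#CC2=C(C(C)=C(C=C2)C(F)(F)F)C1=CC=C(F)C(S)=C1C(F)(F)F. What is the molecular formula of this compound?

C16H8F7NS

Walk through each heavy atom and fill implicit hydrogens from standard valence (C 4, N 3, O 2, S 2, halogen 1):
  atom 1: N, bond orders sum to 3 (valence 3) → 0 H
  atom 2: C, bond orders sum to 4 (valence 4) → 0 H
  atom 3: C, bond orders sum to 4 (valence 4) → 0 H
  atom 4: C, bond orders sum to 4 (valence 4) → 0 H
  atom 5: C, bond orders sum to 4 (valence 4) → 0 H
  atom 6: C, bond orders sum to 1 (valence 4) → 3 H
  atom 7: C, bond orders sum to 4 (valence 4) → 0 H
  atom 8: C, bond orders sum to 3 (valence 4) → 1 H
  atom 9: C, bond orders sum to 3 (valence 4) → 1 H
  atom 10: C, bond orders sum to 4 (valence 4) → 0 H
  atom 11: F (halogen, monovalent) → 0 H
  atom 12: F (halogen, monovalent) → 0 H
  atom 13: F (halogen, monovalent) → 0 H
  atom 14: C, bond orders sum to 4 (valence 4) → 0 H
  atom 15: C, bond orders sum to 3 (valence 4) → 1 H
  atom 16: C, bond orders sum to 3 (valence 4) → 1 H
  atom 17: C, bond orders sum to 4 (valence 4) → 0 H
  atom 18: F (halogen, monovalent) → 0 H
  atom 19: C, bond orders sum to 4 (valence 4) → 0 H
  atom 20: S, bond orders sum to 1 (valence 2) → 1 H
  atom 21: C, bond orders sum to 4 (valence 4) → 0 H
  atom 22: C, bond orders sum to 4 (valence 4) → 0 H
  atom 23: F (halogen, monovalent) → 0 H
  atom 24: F (halogen, monovalent) → 0 H
  atom 25: F (halogen, monovalent) → 0 H
Totals → C:16, H:8, F:7, N:1, S:1.
In Hill order: C16H8F7NS.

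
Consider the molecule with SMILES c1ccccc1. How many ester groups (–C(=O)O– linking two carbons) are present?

0

Scan the SMILES for the ester motif — none present.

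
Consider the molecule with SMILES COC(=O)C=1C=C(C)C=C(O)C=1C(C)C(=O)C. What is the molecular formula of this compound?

Walk through each heavy atom and fill implicit hydrogens from standard valence (C 4, N 3, O 2, S 2, halogen 1):
  atom 1: C, bond orders sum to 1 (valence 4) → 3 H
  atom 2: O, bond orders sum to 2 (valence 2) → 0 H
  atom 3: C, bond orders sum to 4 (valence 4) → 0 H
  atom 4: O, bond orders sum to 2 (valence 2) → 0 H
  atom 5: C, bond orders sum to 4 (valence 4) → 0 H
  atom 6: C, bond orders sum to 3 (valence 4) → 1 H
  atom 7: C, bond orders sum to 4 (valence 4) → 0 H
  atom 8: C, bond orders sum to 1 (valence 4) → 3 H
  atom 9: C, bond orders sum to 3 (valence 4) → 1 H
  atom 10: C, bond orders sum to 4 (valence 4) → 0 H
  atom 11: O, bond orders sum to 1 (valence 2) → 1 H
  atom 12: C, bond orders sum to 4 (valence 4) → 0 H
  atom 13: C, bond orders sum to 3 (valence 4) → 1 H
  atom 14: C, bond orders sum to 1 (valence 4) → 3 H
  atom 15: C, bond orders sum to 4 (valence 4) → 0 H
  atom 16: O, bond orders sum to 2 (valence 2) → 0 H
  atom 17: C, bond orders sum to 1 (valence 4) → 3 H
Totals → C:13, H:16, O:4.

C13H16O4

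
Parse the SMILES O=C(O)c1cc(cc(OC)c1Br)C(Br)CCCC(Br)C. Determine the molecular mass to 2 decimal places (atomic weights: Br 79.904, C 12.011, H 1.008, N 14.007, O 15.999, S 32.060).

First, the molecular formula is C14H17Br3O3 (counting implicit H from valence).
  Br: 3 × 79.904 = 239.712
  C: 14 × 12.011 = 168.154
  H: 17 × 1.008 = 17.136
  O: 3 × 15.999 = 47.997
Sum: 3×79.904 + 14×12.011 + 17×1.008 + 3×15.999 = 472.999 → 473.00 g/mol.

473.00 g/mol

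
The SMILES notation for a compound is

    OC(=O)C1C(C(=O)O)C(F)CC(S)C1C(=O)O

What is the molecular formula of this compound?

C9H11FO6S

Walk through each heavy atom and fill implicit hydrogens from standard valence (C 4, N 3, O 2, S 2, halogen 1):
  atom 1: O, bond orders sum to 1 (valence 2) → 1 H
  atom 2: C, bond orders sum to 4 (valence 4) → 0 H
  atom 3: O, bond orders sum to 2 (valence 2) → 0 H
  atom 4: C, bond orders sum to 3 (valence 4) → 1 H
  atom 5: C, bond orders sum to 3 (valence 4) → 1 H
  atom 6: C, bond orders sum to 4 (valence 4) → 0 H
  atom 7: O, bond orders sum to 2 (valence 2) → 0 H
  atom 8: O, bond orders sum to 1 (valence 2) → 1 H
  atom 9: C, bond orders sum to 3 (valence 4) → 1 H
  atom 10: F (halogen, monovalent) → 0 H
  atom 11: C, bond orders sum to 2 (valence 4) → 2 H
  atom 12: C, bond orders sum to 3 (valence 4) → 1 H
  atom 13: S, bond orders sum to 1 (valence 2) → 1 H
  atom 14: C, bond orders sum to 3 (valence 4) → 1 H
  atom 15: C, bond orders sum to 4 (valence 4) → 0 H
  atom 16: O, bond orders sum to 2 (valence 2) → 0 H
  atom 17: O, bond orders sum to 1 (valence 2) → 1 H
Totals → C:9, H:11, F:1, O:6, S:1.
In Hill order: C9H11FO6S.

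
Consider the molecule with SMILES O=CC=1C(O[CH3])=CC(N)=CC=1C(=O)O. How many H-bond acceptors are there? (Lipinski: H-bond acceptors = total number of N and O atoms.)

5

N atoms: 1; O atoms: 4.
Lipinski HBA = 1 + 4 = 5.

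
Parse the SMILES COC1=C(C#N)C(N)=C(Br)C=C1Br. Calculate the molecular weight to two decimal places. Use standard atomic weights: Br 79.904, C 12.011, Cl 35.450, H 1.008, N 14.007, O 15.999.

305.96 g/mol

First, the molecular formula is C8H6Br2N2O (counting implicit H from valence).
  Br: 2 × 79.904 = 159.808
  C: 8 × 12.011 = 96.088
  H: 6 × 1.008 = 6.048
  N: 2 × 14.007 = 28.014
  O: 1 × 15.999 = 15.999
Sum: 2×79.904 + 8×12.011 + 6×1.008 + 2×14.007 + 1×15.999 = 305.957 → 305.96 g/mol.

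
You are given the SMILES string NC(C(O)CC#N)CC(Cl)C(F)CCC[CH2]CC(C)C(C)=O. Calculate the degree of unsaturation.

3

Molecular formula: C16H28ClFN2O2.
DoU = (2C + 2 + N − H − X) / 2, where X is the halogen count and O/S are ignored.
    = (2·16 + 2 + 2 − 28 − 2) / 2 = 6 / 2 = 3.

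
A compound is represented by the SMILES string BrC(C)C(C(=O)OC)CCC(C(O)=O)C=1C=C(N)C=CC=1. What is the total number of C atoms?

Count every carbon token in the SMILES (each C, including those in ring-closure positions and inside branches).
Carbon count: 15.

15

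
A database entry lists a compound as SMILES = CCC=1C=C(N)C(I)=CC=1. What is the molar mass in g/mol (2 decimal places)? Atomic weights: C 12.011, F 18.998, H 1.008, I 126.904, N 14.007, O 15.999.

247.08 g/mol

First, the molecular formula is C8H10IN (counting implicit H from valence).
  C: 8 × 12.011 = 96.088
  H: 10 × 1.008 = 10.080
  I: 1 × 126.904 = 126.904
  N: 1 × 14.007 = 14.007
Sum: 8×12.011 + 10×1.008 + 1×126.904 + 1×14.007 = 247.079 → 247.08 g/mol.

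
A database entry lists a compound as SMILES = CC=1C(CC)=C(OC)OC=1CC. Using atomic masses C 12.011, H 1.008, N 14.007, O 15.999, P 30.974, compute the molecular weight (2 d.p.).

168.24 g/mol

First, the molecular formula is C10H16O2 (counting implicit H from valence).
  C: 10 × 12.011 = 120.110
  H: 16 × 1.008 = 16.128
  O: 2 × 15.999 = 31.998
Sum: 10×12.011 + 16×1.008 + 2×15.999 = 168.236 → 168.24 g/mol.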